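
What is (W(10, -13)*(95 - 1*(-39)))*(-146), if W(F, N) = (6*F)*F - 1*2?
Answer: -11699272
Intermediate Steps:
W(F, N) = -2 + 6*F² (W(F, N) = 6*F² - 2 = -2 + 6*F²)
(W(10, -13)*(95 - 1*(-39)))*(-146) = ((-2 + 6*10²)*(95 - 1*(-39)))*(-146) = ((-2 + 6*100)*(95 + 39))*(-146) = ((-2 + 600)*134)*(-146) = (598*134)*(-146) = 80132*(-146) = -11699272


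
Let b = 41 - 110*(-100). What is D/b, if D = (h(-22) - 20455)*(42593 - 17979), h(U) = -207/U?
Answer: -5535725521/121451 ≈ -45580.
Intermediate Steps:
D = -5535725521/11 (D = (-207/(-22) - 20455)*(42593 - 17979) = (-207*(-1/22) - 20455)*24614 = (207/22 - 20455)*24614 = -449803/22*24614 = -5535725521/11 ≈ -5.0325e+8)
b = 11041 (b = 41 + 11000 = 11041)
D/b = -5535725521/11/11041 = -5535725521/11*1/11041 = -5535725521/121451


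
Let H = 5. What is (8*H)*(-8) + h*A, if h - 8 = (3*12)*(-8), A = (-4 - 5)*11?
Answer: 27400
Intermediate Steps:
A = -99 (A = -9*11 = -99)
h = -280 (h = 8 + (3*12)*(-8) = 8 + 36*(-8) = 8 - 288 = -280)
(8*H)*(-8) + h*A = (8*5)*(-8) - 280*(-99) = 40*(-8) + 27720 = -320 + 27720 = 27400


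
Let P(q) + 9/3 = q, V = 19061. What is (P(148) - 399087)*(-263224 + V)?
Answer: 97406875546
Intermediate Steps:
P(q) = -3 + q
(P(148) - 399087)*(-263224 + V) = ((-3 + 148) - 399087)*(-263224 + 19061) = (145 - 399087)*(-244163) = -398942*(-244163) = 97406875546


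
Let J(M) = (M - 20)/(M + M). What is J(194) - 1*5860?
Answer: -1136753/194 ≈ -5859.6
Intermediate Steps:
J(M) = (-20 + M)/(2*M) (J(M) = (-20 + M)/((2*M)) = (-20 + M)*(1/(2*M)) = (-20 + M)/(2*M))
J(194) - 1*5860 = (1/2)*(-20 + 194)/194 - 1*5860 = (1/2)*(1/194)*174 - 5860 = 87/194 - 5860 = -1136753/194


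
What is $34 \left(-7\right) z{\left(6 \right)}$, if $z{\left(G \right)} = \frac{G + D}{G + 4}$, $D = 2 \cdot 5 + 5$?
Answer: $- \frac{2499}{5} \approx -499.8$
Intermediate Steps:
$D = 15$ ($D = 10 + 5 = 15$)
$z{\left(G \right)} = \frac{15 + G}{4 + G}$ ($z{\left(G \right)} = \frac{G + 15}{G + 4} = \frac{15 + G}{4 + G}$)
$34 \left(-7\right) z{\left(6 \right)} = 34 \left(-7\right) \frac{15 + 6}{4 + 6} = - 238 \cdot \frac{1}{10} \cdot 21 = \left(-238\right) \frac{21}{10} = - \frac{2499}{5}$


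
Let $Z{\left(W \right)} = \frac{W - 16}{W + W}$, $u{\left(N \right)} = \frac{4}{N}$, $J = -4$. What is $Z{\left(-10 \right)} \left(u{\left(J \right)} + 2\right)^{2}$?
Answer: $\frac{13}{10} \approx 1.3$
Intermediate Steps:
$Z{\left(W \right)} = \frac{-16 + W}{2 W}$
$Z{\left(-10 \right)} \left(u{\left(J \right)} + 2\right)^{2} = \frac{-16 - 10}{2 \left(-10\right)} \left(\frac{4}{-4} + 2\right)^{2} = \frac{1}{2} \left(- \frac{1}{10}\right) \left(-26\right) \left(4 \left(- \frac{1}{4}\right) + 2\right)^{2} = \frac{13 \left(-1 + 2\right)^{2}}{10} = \frac{13 \cdot 1^{2}}{10} = \frac{13}{10} \cdot 1 = \frac{13}{10}$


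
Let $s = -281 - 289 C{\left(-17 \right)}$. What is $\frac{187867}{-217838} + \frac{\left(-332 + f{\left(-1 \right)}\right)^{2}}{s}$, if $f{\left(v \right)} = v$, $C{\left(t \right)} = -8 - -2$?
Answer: $\frac{32671501}{432994} \approx 75.455$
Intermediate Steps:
$C{\left(t \right)} = -6$ ($C{\left(t \right)} = -8 + 2 = -6$)
$s = 1453$ ($s = -281 - -1734 = -281 + 1734 = 1453$)
$\frac{187867}{-217838} + \frac{\left(-332 + f{\left(-1 \right)}\right)^{2}}{s} = \frac{187867}{-217838} + \frac{\left(-332 - 1\right)^{2}}{1453} = 187867 \left(- \frac{1}{217838}\right) + \left(-333\right)^{2} \cdot \frac{1}{1453} = - \frac{257}{298} + 110889 \cdot \frac{1}{1453} = - \frac{257}{298} + \frac{110889}{1453} = \frac{32671501}{432994}$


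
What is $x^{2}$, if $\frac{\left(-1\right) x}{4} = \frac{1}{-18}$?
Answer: $\frac{4}{81} \approx 0.049383$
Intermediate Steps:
$x = \frac{2}{9}$ ($x = - \frac{4}{-18} = \left(-4\right) \left(- \frac{1}{18}\right) = \frac{2}{9} \approx 0.22222$)
$x^{2} = \left(\frac{2}{9}\right)^{2} = \frac{4}{81}$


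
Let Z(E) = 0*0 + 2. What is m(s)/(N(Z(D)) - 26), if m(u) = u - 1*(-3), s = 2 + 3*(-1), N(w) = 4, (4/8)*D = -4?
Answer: -1/11 ≈ -0.090909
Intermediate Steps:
D = -8 (D = 2*(-4) = -8)
Z(E) = 2 (Z(E) = 0 + 2 = 2)
s = -1 (s = 2 - 3 = -1)
m(u) = 3 + u (m(u) = u + 3 = 3 + u)
m(s)/(N(Z(D)) - 26) = (3 - 1)/(4 - 26) = 2/(-22) = -1/22*2 = -1/11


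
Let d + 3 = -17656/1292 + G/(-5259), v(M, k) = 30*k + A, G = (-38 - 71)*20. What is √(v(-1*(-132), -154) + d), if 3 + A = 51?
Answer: I*√13239103103191677/1698657 ≈ 67.737*I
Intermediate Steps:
G = -2180 (G = -109*20 = -2180)
A = 48 (A = -3 + 51 = 48)
v(M, k) = 48 + 30*k (v(M, k) = 30*k + 48 = 48 + 30*k)
d = -27605057/1698657 (d = -3 + (-17656/1292 - 2180/(-5259)) = -3 + (-17656*1/1292 - 2180*(-1/5259)) = -3 + (-4414/323 + 2180/5259) = -3 - 22509086/1698657 = -27605057/1698657 ≈ -16.251)
√(v(-1*(-132), -154) + d) = √((48 + 30*(-154)) - 27605057/1698657) = √((48 - 4620) - 27605057/1698657) = √(-4572 - 27605057/1698657) = √(-7793864861/1698657) = I*√13239103103191677/1698657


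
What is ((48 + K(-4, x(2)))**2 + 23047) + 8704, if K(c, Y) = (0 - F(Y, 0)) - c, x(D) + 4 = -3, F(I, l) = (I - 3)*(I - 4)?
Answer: 35115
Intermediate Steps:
F(I, l) = (-4 + I)*(-3 + I) (F(I, l) = (-3 + I)*(-4 + I) = (-4 + I)*(-3 + I))
x(D) = -7 (x(D) = -4 - 3 = -7)
K(c, Y) = -12 - c - Y**2 + 7*Y (K(c, Y) = (0 - (12 + Y**2 - 7*Y)) - c = (0 + (-12 - Y**2 + 7*Y)) - c = (-12 - Y**2 + 7*Y) - c = -12 - c - Y**2 + 7*Y)
((48 + K(-4, x(2)))**2 + 23047) + 8704 = ((48 + (-12 - 1*(-4) - 1*(-7)**2 + 7*(-7)))**2 + 23047) + 8704 = ((48 + (-12 + 4 - 1*49 - 49))**2 + 23047) + 8704 = ((48 + (-12 + 4 - 49 - 49))**2 + 23047) + 8704 = ((48 - 106)**2 + 23047) + 8704 = ((-58)**2 + 23047) + 8704 = (3364 + 23047) + 8704 = 26411 + 8704 = 35115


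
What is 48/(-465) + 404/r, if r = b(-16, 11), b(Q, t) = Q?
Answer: -15719/620 ≈ -25.353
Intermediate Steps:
r = -16
48/(-465) + 404/r = 48/(-465) + 404/(-16) = 48*(-1/465) + 404*(-1/16) = -16/155 - 101/4 = -15719/620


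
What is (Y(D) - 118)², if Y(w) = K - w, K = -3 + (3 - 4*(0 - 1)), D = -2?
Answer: 12544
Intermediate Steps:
K = 4 (K = -3 + (3 - 4*(-1)) = -3 + (3 + 4) = -3 + 7 = 4)
Y(w) = 4 - w
(Y(D) - 118)² = ((4 - 1*(-2)) - 118)² = ((4 + 2) - 118)² = (6 - 118)² = (-112)² = 12544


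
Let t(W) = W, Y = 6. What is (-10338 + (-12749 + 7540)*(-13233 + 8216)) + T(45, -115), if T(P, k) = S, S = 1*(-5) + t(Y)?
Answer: 26123216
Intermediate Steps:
S = 1 (S = 1*(-5) + 6 = -5 + 6 = 1)
T(P, k) = 1
(-10338 + (-12749 + 7540)*(-13233 + 8216)) + T(45, -115) = (-10338 + (-12749 + 7540)*(-13233 + 8216)) + 1 = (-10338 - 5209*(-5017)) + 1 = (-10338 + 26133553) + 1 = 26123215 + 1 = 26123216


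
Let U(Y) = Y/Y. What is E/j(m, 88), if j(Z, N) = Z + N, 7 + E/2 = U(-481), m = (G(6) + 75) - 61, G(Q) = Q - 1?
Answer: -12/107 ≈ -0.11215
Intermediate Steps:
G(Q) = -1 + Q
m = 19 (m = ((-1 + 6) + 75) - 61 = (5 + 75) - 61 = 80 - 61 = 19)
U(Y) = 1
E = -12 (E = -14 + 2*1 = -14 + 2 = -12)
j(Z, N) = N + Z
E/j(m, 88) = -12/(88 + 19) = -12/107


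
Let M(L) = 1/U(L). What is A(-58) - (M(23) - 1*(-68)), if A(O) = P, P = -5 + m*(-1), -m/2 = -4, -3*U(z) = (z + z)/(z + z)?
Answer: -78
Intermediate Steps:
U(z) = -1/3 (U(z) = -(z + z)/(3*(z + z)) = -2*z/(3*(2*z)) = -2*z*1/(2*z)/3 = -1/3*1 = -1/3)
m = 8 (m = -2*(-4) = 8)
M(L) = -3 (M(L) = 1/(-1/3) = -3)
P = -13 (P = -5 + 8*(-1) = -5 - 8 = -13)
A(O) = -13
A(-58) - (M(23) - 1*(-68)) = -13 - (-3 - 1*(-68)) = -13 - (-3 + 68) = -13 - 1*65 = -13 - 65 = -78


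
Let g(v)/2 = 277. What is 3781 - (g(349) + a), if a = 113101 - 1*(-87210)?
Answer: -197084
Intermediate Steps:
g(v) = 554 (g(v) = 2*277 = 554)
a = 200311 (a = 113101 + 87210 = 200311)
3781 - (g(349) + a) = 3781 - (554 + 200311) = 3781 - 1*200865 = 3781 - 200865 = -197084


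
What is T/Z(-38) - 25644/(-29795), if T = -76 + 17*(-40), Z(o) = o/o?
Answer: -22499376/29795 ≈ -755.14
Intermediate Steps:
Z(o) = 1
T = -756 (T = -76 - 680 = -756)
T/Z(-38) - 25644/(-29795) = -756/1 - 25644/(-29795) = -756*1 - 25644*(-1/29795) = -756 + 25644/29795 = -22499376/29795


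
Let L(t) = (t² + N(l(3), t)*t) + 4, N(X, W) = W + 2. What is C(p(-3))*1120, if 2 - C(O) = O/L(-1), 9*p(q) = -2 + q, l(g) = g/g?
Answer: 21560/9 ≈ 2395.6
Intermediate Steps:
l(g) = 1
N(X, W) = 2 + W
L(t) = 4 + t² + t*(2 + t) (L(t) = (t² + (2 + t)*t) + 4 = (t² + t*(2 + t)) + 4 = 4 + t² + t*(2 + t))
p(q) = -2/9 + q/9 (p(q) = (-2 + q)/9 = -2/9 + q/9)
C(O) = 2 - O/4 (C(O) = 2 - O/(4 + 2*(-1) + 2*(-1)²) = 2 - O/(4 - 2 + 2*1) = 2 - O/(4 - 2 + 2) = 2 - O/4)
C(p(-3))*1120 = (2 - (-2/9 + (⅑)*(-3))/4)*1120 = (2 - (-2/9 - ⅓)/4)*1120 = (2 - ¼*(-5/9))*1120 = (2 + 5/36)*1120 = (77/36)*1120 = 21560/9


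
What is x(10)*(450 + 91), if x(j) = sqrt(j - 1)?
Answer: 1623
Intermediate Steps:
x(j) = sqrt(-1 + j)
x(10)*(450 + 91) = sqrt(-1 + 10)*(450 + 91) = sqrt(9)*541 = 3*541 = 1623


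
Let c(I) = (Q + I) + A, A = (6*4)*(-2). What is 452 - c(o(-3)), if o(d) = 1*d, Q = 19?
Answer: 484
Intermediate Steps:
o(d) = d
A = -48 (A = 24*(-2) = -48)
c(I) = -29 + I (c(I) = (19 + I) - 48 = -29 + I)
452 - c(o(-3)) = 452 - (-29 - 3) = 452 - 1*(-32) = 452 + 32 = 484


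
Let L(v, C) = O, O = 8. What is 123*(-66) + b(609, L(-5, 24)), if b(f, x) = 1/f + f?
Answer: -4572980/609 ≈ -7509.0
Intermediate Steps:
L(v, C) = 8
b(f, x) = f + 1/f
123*(-66) + b(609, L(-5, 24)) = 123*(-66) + (609 + 1/609) = -8118 + (609 + 1/609) = -8118 + 370882/609 = -4572980/609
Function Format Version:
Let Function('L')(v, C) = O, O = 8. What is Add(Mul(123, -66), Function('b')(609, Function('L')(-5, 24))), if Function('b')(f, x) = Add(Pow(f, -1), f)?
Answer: Rational(-4572980, 609) ≈ -7509.0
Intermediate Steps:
Function('L')(v, C) = 8
Function('b')(f, x) = Add(f, Pow(f, -1))
Add(Mul(123, -66), Function('b')(609, Function('L')(-5, 24))) = Add(Mul(123, -66), Add(609, Pow(609, -1))) = Add(-8118, Add(609, Rational(1, 609))) = Add(-8118, Rational(370882, 609)) = Rational(-4572980, 609)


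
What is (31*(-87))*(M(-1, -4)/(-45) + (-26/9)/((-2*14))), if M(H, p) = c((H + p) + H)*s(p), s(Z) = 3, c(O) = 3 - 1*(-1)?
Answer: 92597/210 ≈ 440.94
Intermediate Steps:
c(O) = 4 (c(O) = 3 + 1 = 4)
M(H, p) = 12 (M(H, p) = 4*3 = 12)
(31*(-87))*(M(-1, -4)/(-45) + (-26/9)/((-2*14))) = (31*(-87))*(12/(-45) + (-26/9)/((-2*14))) = -2697*(12*(-1/45) - 26*1/9/(-28)) = -2697*(-4/15 - 26/9*(-1/28)) = -2697*(-4/15 + 13/126) = -2697*(-103/630) = 92597/210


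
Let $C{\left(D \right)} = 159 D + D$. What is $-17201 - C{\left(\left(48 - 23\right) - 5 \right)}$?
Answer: $-20401$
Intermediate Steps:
$C{\left(D \right)} = 160 D$
$-17201 - C{\left(\left(48 - 23\right) - 5 \right)} = -17201 - 160 \left(\left(48 - 23\right) - 5\right) = -17201 - 160 \left(25 - 5\right) = -17201 - 160 \cdot 20 = -17201 - 3200 = -20401$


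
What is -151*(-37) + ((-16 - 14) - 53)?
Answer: 5504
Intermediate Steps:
-151*(-37) + ((-16 - 14) - 53) = 5587 + (-30 - 53) = 5587 - 83 = 5504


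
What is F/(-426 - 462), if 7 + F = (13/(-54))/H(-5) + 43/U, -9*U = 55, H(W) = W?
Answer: 8309/527472 ≈ 0.015752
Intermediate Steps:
U = -55/9 (U = -1/9*55 = -55/9 ≈ -6.1111)
F = -8309/594 (F = -7 + ((13/(-54))/(-5) + 43/(-55/9)) = -7 + ((13*(-1/54))*(-1/5) + 43*(-9/55)) = -7 + (-13/54*(-1/5) - 387/55) = -7 + (13/270 - 387/55) = -7 - 4151/594 = -8309/594 ≈ -13.988)
F/(-426 - 462) = -8309/(594*(-426 - 462)) = -8309/594/(-888) = -8309/594*(-1/888) = 8309/527472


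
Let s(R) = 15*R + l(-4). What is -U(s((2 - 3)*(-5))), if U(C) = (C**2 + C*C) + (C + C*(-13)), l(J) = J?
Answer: -9230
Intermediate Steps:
s(R) = -4 + 15*R (s(R) = 15*R - 4 = -4 + 15*R)
U(C) = -12*C + 2*C**2 (U(C) = (C**2 + C**2) + (C - 13*C) = 2*C**2 - 12*C = -12*C + 2*C**2)
-U(s((2 - 3)*(-5))) = -2*(-4 + 15*((2 - 3)*(-5)))*(-6 + (-4 + 15*((2 - 3)*(-5)))) = -2*(-4 + 15*(-1*(-5)))*(-6 + (-4 + 15*(-1*(-5)))) = -2*(-4 + 15*5)*(-6 + (-4 + 15*5)) = -2*(-4 + 75)*(-6 + (-4 + 75)) = -2*71*(-6 + 71) = -2*71*65 = -1*9230 = -9230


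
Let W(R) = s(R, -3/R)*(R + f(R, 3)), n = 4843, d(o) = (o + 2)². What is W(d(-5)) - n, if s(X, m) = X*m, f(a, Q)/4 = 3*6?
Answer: -5086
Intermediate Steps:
d(o) = (2 + o)²
f(a, Q) = 72 (f(a, Q) = 4*(3*6) = 4*18 = 72)
W(R) = -216 - 3*R (W(R) = (R*(-3/R))*(R + 72) = -3*(72 + R) = -216 - 3*R)
W(d(-5)) - n = (-216 - 3*(2 - 5)²) - 1*4843 = (-216 - 3*(-3)²) - 4843 = (-216 - 3*9) - 4843 = (-216 - 27) - 4843 = -243 - 4843 = -5086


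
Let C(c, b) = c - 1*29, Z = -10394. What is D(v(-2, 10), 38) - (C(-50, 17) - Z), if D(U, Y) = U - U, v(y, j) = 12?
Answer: -10315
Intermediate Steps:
D(U, Y) = 0
C(c, b) = -29 + c (C(c, b) = c - 29 = -29 + c)
D(v(-2, 10), 38) - (C(-50, 17) - Z) = 0 - ((-29 - 50) - 1*(-10394)) = 0 - (-79 + 10394) = 0 - 1*10315 = 0 - 10315 = -10315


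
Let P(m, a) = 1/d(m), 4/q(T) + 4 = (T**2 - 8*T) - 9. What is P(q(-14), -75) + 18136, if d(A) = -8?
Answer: 145087/8 ≈ 18136.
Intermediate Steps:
q(T) = 4/(-13 + T**2 - 8*T) (q(T) = 4/(-4 + ((T**2 - 8*T) - 9)) = 4/(-4 + (-9 + T**2 - 8*T)) = 4/(-13 + T**2 - 8*T))
P(m, a) = -1/8 (P(m, a) = 1/(-8) = -1/8)
P(q(-14), -75) + 18136 = -1/8 + 18136 = 145087/8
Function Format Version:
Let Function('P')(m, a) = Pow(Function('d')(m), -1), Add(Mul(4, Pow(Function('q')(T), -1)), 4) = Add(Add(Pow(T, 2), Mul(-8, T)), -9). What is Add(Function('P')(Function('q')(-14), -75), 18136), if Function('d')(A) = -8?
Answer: Rational(145087, 8) ≈ 18136.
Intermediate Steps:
Function('q')(T) = Mul(4, Pow(Add(-13, Pow(T, 2), Mul(-8, T)), -1)) (Function('q')(T) = Mul(4, Pow(Add(-4, Add(Add(Pow(T, 2), Mul(-8, T)), -9)), -1)) = Mul(4, Pow(Add(-4, Add(-9, Pow(T, 2), Mul(-8, T))), -1)) = Mul(4, Pow(Add(-13, Pow(T, 2), Mul(-8, T)), -1)))
Function('P')(m, a) = Rational(-1, 8) (Function('P')(m, a) = Pow(-8, -1) = Rational(-1, 8))
Add(Function('P')(Function('q')(-14), -75), 18136) = Add(Rational(-1, 8), 18136) = Rational(145087, 8)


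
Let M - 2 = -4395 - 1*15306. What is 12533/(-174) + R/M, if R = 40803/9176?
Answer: -1132723707257/15725948088 ≈ -72.029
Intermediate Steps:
R = 40803/9176 (R = 40803*(1/9176) = 40803/9176 ≈ 4.4467)
M = -19699 (M = 2 + (-4395 - 1*15306) = 2 + (-4395 - 15306) = 2 - 19701 = -19699)
12533/(-174) + R/M = 12533/(-174) + (40803/9176)/(-19699) = 12533*(-1/174) + (40803/9176)*(-1/19699) = -12533/174 - 40803/180758024 = -1132723707257/15725948088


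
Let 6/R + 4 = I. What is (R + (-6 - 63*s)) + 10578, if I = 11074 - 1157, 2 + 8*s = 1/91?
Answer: 10915373445/1030952 ≈ 10588.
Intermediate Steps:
s = -181/728 (s = -¼ + (⅛)/91 = -¼ + (⅛)*(1/91) = -¼ + 1/728 = -181/728 ≈ -0.24863)
I = 9917
R = 6/9913 (R = 6/(-4 + 9917) = 6/9913 ≈ 0.00060527)
(R + (-6 - 63*s)) + 10578 = (6/9913 + (-6 - 63*(-181/728))) + 10578 = (6/9913 + (-6 + 1629/104)) + 10578 = (6/9913 + 1005/104) + 10578 = 9963189/1030952 + 10578 = 10915373445/1030952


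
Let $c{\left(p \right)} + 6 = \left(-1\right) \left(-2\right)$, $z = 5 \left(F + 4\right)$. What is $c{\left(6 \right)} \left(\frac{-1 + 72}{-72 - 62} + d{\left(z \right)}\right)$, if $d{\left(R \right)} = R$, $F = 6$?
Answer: $- \frac{13258}{67} \approx -197.88$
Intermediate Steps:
$z = 50$ ($z = 5 \left(6 + 4\right) = 5 \cdot 10 = 50$)
$c{\left(p \right)} = -4$ ($c{\left(p \right)} = -6 - -2 = -6 + 2 = -4$)
$c{\left(6 \right)} \left(\frac{-1 + 72}{-72 - 62} + d{\left(z \right)}\right) = - 4 \left(\frac{-1 + 72}{-72 - 62} + 50\right) = - 4 \left(\frac{71}{-134} + 50\right) = - 4 \left(71 \left(- \frac{1}{134}\right) + 50\right) = - 4 \left(- \frac{71}{134} + 50\right) = \left(-4\right) \frac{6629}{134} = - \frac{13258}{67}$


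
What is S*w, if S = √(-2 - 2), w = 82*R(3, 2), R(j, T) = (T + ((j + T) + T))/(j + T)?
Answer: 1476*I/5 ≈ 295.2*I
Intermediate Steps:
R(j, T) = (j + 3*T)/(T + j) (R(j, T) = (T + ((T + j) + T))/(T + j) = (T + (j + 2*T))/(T + j) = (j + 3*T)/(T + j))
w = 738/5 (w = 82*((3 + 3*2)/(2 + 3)) = 82*((3 + 6)/5) = 82*((⅕)*9) = 82*(9/5) = 738/5 ≈ 147.60)
S = 2*I (S = √(-4) = 2*I ≈ 2.0*I)
S*w = (2*I)*(738/5) = 1476*I/5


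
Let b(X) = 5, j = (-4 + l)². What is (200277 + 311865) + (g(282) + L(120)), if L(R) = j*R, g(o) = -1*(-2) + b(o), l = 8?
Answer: 514069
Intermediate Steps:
j = 16 (j = (-4 + 8)² = 4² = 16)
g(o) = 7 (g(o) = -1*(-2) + 5 = 2 + 5 = 7)
L(R) = 16*R
(200277 + 311865) + (g(282) + L(120)) = (200277 + 311865) + (7 + 16*120) = 512142 + (7 + 1920) = 512142 + 1927 = 514069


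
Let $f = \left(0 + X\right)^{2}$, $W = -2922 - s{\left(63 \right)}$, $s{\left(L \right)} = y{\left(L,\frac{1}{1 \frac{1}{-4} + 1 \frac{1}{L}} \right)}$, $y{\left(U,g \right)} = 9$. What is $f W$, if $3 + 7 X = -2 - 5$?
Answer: $- \frac{293100}{49} \approx -5981.6$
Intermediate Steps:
$X = - \frac{10}{7}$ ($X = - \frac{3}{7} + \frac{-2 - 5}{7} = - \frac{3}{7} + \frac{1}{7} \left(-7\right) = - \frac{3}{7} - 1 = - \frac{10}{7} \approx -1.4286$)
$s{\left(L \right)} = 9$
$W = -2931$ ($W = -2922 - 9 = -2931$)
$f = \frac{100}{49}$ ($f = \left(0 - \frac{10}{7}\right)^{2} = \left(- \frac{10}{7}\right)^{2} = \frac{100}{49} \approx 2.0408$)
$f W = \frac{100}{49} \left(-2931\right) = - \frac{293100}{49}$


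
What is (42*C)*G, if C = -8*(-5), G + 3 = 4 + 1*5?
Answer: 10080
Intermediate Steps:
G = 6 (G = -3 + (4 + 1*5) = -3 + (4 + 5) = -3 + 9 = 6)
C = 40
(42*C)*G = (42*40)*6 = 1680*6 = 10080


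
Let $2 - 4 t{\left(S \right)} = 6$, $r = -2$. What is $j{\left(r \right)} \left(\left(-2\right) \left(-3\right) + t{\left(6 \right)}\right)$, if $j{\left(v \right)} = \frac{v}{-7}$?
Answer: $\frac{10}{7} \approx 1.4286$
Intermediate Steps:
$t{\left(S \right)} = -1$ ($t{\left(S \right)} = \frac{1}{2} - \frac{3}{2} = -1$)
$j{\left(v \right)} = - \frac{v}{7}$ ($j{\left(v \right)} = v \left(- \frac{1}{7}\right) = - \frac{v}{7}$)
$j{\left(r \right)} \left(\left(-2\right) \left(-3\right) + t{\left(6 \right)}\right) = \left(- \frac{1}{7}\right) \left(-2\right) \left(\left(-2\right) \left(-3\right) - 1\right) = \frac{2 \left(6 - 1\right)}{7} = \frac{2}{7} \cdot 5 = \frac{10}{7}$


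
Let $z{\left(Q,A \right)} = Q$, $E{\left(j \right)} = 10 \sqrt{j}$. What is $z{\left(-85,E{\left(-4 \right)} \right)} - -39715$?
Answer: $39630$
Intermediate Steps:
$z{\left(-85,E{\left(-4 \right)} \right)} - -39715 = -85 - -39715 = -85 + 39715 = 39630$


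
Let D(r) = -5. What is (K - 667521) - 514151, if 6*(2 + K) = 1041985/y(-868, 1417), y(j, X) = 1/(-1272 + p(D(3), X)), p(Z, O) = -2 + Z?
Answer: -1339788859/6 ≈ -2.2330e+8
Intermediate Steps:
y(j, X) = -1/1279 (y(j, X) = 1/(-1272 + (-2 - 5)) = 1/(-1272 - 7) = 1/(-1279) = -1/1279)
K = -1332698827/6 (K = -2 + (1041985/(-1/1279))/6 = -2 + (1041985*(-1279))/6 = -2 + (⅙)*(-1332698815) = -2 - 1332698815/6 = -1332698827/6 ≈ -2.2212e+8)
(K - 667521) - 514151 = (-1332698827/6 - 667521) - 514151 = -1336703953/6 - 514151 = -1339788859/6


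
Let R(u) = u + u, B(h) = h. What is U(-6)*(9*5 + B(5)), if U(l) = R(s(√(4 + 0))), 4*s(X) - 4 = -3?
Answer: 25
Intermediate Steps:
s(X) = ¼ (s(X) = 1 + (¼)*(-3) = 1 - ¾ = ¼)
R(u) = 2*u
U(l) = ½ (U(l) = 2*(¼) = ½)
U(-6)*(9*5 + B(5)) = (9*5 + 5)/2 = (45 + 5)/2 = (½)*50 = 25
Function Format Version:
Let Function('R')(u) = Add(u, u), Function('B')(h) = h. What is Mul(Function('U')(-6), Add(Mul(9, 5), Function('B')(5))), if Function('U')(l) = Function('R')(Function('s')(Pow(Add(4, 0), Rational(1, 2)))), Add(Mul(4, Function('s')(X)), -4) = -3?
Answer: 25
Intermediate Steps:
Function('s')(X) = Rational(1, 4) (Function('s')(X) = Add(1, Mul(Rational(1, 4), -3)) = Add(1, Rational(-3, 4)) = Rational(1, 4))
Function('R')(u) = Mul(2, u)
Function('U')(l) = Rational(1, 2) (Function('U')(l) = Mul(2, Rational(1, 4)) = Rational(1, 2))
Mul(Function('U')(-6), Add(Mul(9, 5), Function('B')(5))) = Mul(Rational(1, 2), Add(Mul(9, 5), 5)) = Mul(Rational(1, 2), Add(45, 5)) = Mul(Rational(1, 2), 50) = 25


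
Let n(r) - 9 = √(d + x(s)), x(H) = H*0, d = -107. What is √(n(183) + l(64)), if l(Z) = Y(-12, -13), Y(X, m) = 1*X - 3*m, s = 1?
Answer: √(36 + I*√107) ≈ 6.0604 + 0.85342*I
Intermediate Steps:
x(H) = 0
Y(X, m) = X - 3*m
l(Z) = 27 (l(Z) = -12 - 3*(-13) = -12 + 39 = 27)
n(r) = 9 + I*√107 (n(r) = 9 + √(-107 + 0) = 9 + √(-107) = 9 + I*√107)
√(n(183) + l(64)) = √((9 + I*√107) + 27) = √(36 + I*√107)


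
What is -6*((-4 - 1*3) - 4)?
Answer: 66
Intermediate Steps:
-6*((-4 - 1*3) - 4) = -6*((-4 - 3) - 4) = -6*(-7 - 4) = -6*(-11) = 66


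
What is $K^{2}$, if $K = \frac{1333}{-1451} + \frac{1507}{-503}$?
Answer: $\frac{8163340408336}{532685401609} \approx 15.325$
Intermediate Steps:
$K = - \frac{2857156}{729853}$ ($K = 1333 \left(- \frac{1}{1451}\right) + 1507 \left(- \frac{1}{503}\right) = - \frac{1333}{1451} - \frac{1507}{503} = - \frac{2857156}{729853} \approx -3.9147$)
$K^{2} = \left(- \frac{2857156}{729853}\right)^{2} = \frac{8163340408336}{532685401609}$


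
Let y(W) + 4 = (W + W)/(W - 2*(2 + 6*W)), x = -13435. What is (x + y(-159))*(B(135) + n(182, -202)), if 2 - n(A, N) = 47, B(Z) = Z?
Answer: -422124714/349 ≈ -1.2095e+6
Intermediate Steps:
n(A, N) = -45 (n(A, N) = 2 - 1*47 = 2 - 47 = -45)
y(W) = -4 + 2*W/(-4 - 11*W) (y(W) = -4 + (W + W)/(W - 2*(2 + 6*W)) = -4 + (2*W)/(W + (-4 - 12*W)) = -4 + (2*W)/(-4 - 11*W) = -4 + 2*W/(-4 - 11*W))
(x + y(-159))*(B(135) + n(182, -202)) = (-13435 + 2*(-8 - 23*(-159))/(4 + 11*(-159)))*(135 - 45) = (-13435 + 2*(-8 + 3657)/(4 - 1749))*90 = (-13435 + 2*3649/(-1745))*90 = (-13435 + 2*(-1/1745)*3649)*90 = (-13435 - 7298/1745)*90 = -23451373/1745*90 = -422124714/349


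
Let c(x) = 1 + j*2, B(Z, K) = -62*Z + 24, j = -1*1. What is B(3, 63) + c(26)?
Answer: -163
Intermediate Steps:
j = -1
B(Z, K) = 24 - 62*Z
c(x) = -1 (c(x) = 1 - 1*2 = 1 - 2 = -1)
B(3, 63) + c(26) = (24 - 62*3) - 1 = (24 - 186) - 1 = -162 - 1 = -163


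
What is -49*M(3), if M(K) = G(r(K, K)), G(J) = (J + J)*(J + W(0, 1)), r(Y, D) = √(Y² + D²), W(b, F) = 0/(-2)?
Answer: -1764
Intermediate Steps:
W(b, F) = 0 (W(b, F) = 0*(-½) = 0)
r(Y, D) = √(D² + Y²)
G(J) = 2*J² (G(J) = (J + J)*(J + 0) = (2*J)*J = 2*J²)
M(K) = 4*K² (M(K) = 2*(√(K² + K²))² = 2*(√(2*K²))² = 2*(√2*√(K²))² = 2*(2*K²) = 4*K²)
-49*M(3) = -196*3² = -196*9 = -49*36 = -1764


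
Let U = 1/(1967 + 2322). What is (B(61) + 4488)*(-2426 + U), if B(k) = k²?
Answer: -85415572617/4289 ≈ -1.9915e+7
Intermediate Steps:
U = 1/4289 ≈ 0.00023315
(B(61) + 4488)*(-2426 + U) = (61² + 4488)*(-2426 + 1/4289) = (3721 + 4488)*(-10405113/4289) = 8209*(-10405113/4289) = -85415572617/4289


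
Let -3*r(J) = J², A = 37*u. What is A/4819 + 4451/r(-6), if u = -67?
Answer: -21479117/57828 ≈ -371.43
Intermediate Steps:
A = -2479 (A = 37*(-67) = -2479)
r(J) = -J²/3
A/4819 + 4451/r(-6) = -2479/4819 + 4451/((-⅓*(-6)²)) = -2479*1/4819 + 4451/((-⅓*36)) = -2479/4819 + 4451/(-12) = -2479/4819 + 4451*(-1/12) = -2479/4819 - 4451/12 = -21479117/57828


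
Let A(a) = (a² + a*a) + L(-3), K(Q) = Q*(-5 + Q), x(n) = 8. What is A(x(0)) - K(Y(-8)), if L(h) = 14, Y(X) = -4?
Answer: 106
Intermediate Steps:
A(a) = 14 + 2*a² (A(a) = (a² + a*a) + 14 = (a² + a²) + 14 = 2*a² + 14 = 14 + 2*a²)
A(x(0)) - K(Y(-8)) = (14 + 2*8²) - (-4)*(-5 - 4) = (14 + 2*64) - (-4)*(-9) = (14 + 128) - 1*36 = 142 - 36 = 106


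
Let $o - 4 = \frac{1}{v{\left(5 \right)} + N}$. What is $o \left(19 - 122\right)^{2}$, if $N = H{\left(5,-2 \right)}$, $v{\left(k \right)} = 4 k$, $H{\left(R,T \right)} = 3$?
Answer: $\frac{986637}{23} \approx 42897.0$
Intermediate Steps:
$N = 3$
$o = \frac{93}{23}$ ($o = 4 + \frac{1}{4 \cdot 5 + 3} = 4 + \frac{1}{20 + 3} = 4 + \frac{1}{23} = \frac{93}{23} \approx 4.0435$)
$o \left(19 - 122\right)^{2} = \frac{93 \left(19 - 122\right)^{2}}{23} = \frac{93 \left(-103\right)^{2}}{23} = \frac{93}{23} \cdot 10609 = \frac{986637}{23}$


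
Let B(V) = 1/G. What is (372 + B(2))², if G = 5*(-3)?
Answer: 31125241/225 ≈ 1.3833e+5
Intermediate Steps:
G = -15
B(V) = -1/15 (B(V) = 1/(-15) = -1/15)
(372 + B(2))² = (372 - 1/15)² = (5579/15)² = 31125241/225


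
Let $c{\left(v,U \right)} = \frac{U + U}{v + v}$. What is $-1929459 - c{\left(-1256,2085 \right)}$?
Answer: $- \frac{2423398419}{1256} \approx -1.9295 \cdot 10^{6}$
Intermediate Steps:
$c{\left(v,U \right)} = \frac{U}{v}$ ($c{\left(v,U \right)} = \frac{2 U}{2 v} = 2 U \frac{1}{2 v} = \frac{U}{v}$)
$-1929459 - c{\left(-1256,2085 \right)} = -1929459 - \frac{2085}{-1256} = -1929459 - 2085 \left(- \frac{1}{1256}\right) = -1929459 - - \frac{2085}{1256} = -1929459 + \frac{2085}{1256} = - \frac{2423398419}{1256}$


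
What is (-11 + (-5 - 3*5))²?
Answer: 961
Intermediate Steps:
(-11 + (-5 - 3*5))² = (-11 + (-5 - 15))² = (-11 - 20)² = (-31)² = 961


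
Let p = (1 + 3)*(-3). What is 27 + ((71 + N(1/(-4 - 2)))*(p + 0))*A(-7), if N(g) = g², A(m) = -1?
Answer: 2638/3 ≈ 879.33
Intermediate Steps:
p = -12 (p = 4*(-3) = -12)
27 + ((71 + N(1/(-4 - 2)))*(p + 0))*A(-7) = 27 + ((71 + (1/(-4 - 2))²)*(-12 + 0))*(-1) = 27 + ((71 + (1/(-6))²)*(-12))*(-1) = 27 + ((71 + (-⅙)²)*(-12))*(-1) = 27 + ((71 + 1/36)*(-12))*(-1) = 27 + ((2557/36)*(-12))*(-1) = 27 - 2557/3*(-1) = 27 + 2557/3 = 2638/3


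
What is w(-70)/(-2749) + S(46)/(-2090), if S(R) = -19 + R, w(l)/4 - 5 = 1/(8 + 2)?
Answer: -116859/5745410 ≈ -0.020340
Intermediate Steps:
w(l) = 102/5 (w(l) = 20 + 4/(8 + 2) = 20 + 4/10 = 20 + 4*(⅒) = 20 + ⅖ = 102/5)
w(-70)/(-2749) + S(46)/(-2090) = (102/5)/(-2749) + (-19 + 46)/(-2090) = (102/5)*(-1/2749) + 27*(-1/2090) = -102/13745 - 27/2090 = -116859/5745410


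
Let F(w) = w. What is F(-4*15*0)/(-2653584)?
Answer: 0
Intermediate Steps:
F(-4*15*0)/(-2653584) = (-4*15*0)/(-2653584) = -60*0*(-1/2653584) = 0*(-1/2653584) = 0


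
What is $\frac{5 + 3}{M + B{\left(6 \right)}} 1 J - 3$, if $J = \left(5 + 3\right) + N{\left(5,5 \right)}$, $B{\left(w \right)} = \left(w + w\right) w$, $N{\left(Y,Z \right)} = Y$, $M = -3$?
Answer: $- \frac{103}{69} \approx -1.4928$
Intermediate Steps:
$B{\left(w \right)} = 2 w^{2}$ ($B{\left(w \right)} = 2 w w = 2 w^{2}$)
$J = 13$ ($J = \left(5 + 3\right) + 5 = 8 + 5 = 13$)
$\frac{5 + 3}{M + B{\left(6 \right)}} 1 J - 3 = \frac{5 + 3}{-3 + 2 \cdot 6^{2}} \cdot 1 \cdot 13 - 3 = \frac{8}{-3 + 2 \cdot 36} \cdot 1 \cdot 13 - 3 = \frac{8}{-3 + 72} \cdot 1 \cdot 13 - 3 = \frac{8}{69} \cdot 1 \cdot 13 - 3 = \frac{8}{69} \cdot 13 - 3 = \frac{104}{69} - 3 = - \frac{103}{69}$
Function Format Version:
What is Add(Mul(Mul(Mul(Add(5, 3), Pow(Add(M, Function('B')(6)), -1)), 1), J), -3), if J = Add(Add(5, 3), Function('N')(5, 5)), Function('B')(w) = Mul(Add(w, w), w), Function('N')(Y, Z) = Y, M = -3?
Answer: Rational(-103, 69) ≈ -1.4928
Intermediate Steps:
Function('B')(w) = Mul(2, Pow(w, 2)) (Function('B')(w) = Mul(Mul(2, w), w) = Mul(2, Pow(w, 2)))
J = 13 (J = Add(Add(5, 3), 5) = Add(8, 5) = 13)
Add(Mul(Mul(Mul(Add(5, 3), Pow(Add(M, Function('B')(6)), -1)), 1), J), -3) = Add(Mul(Mul(Mul(Add(5, 3), Pow(Add(-3, Mul(2, Pow(6, 2))), -1)), 1), 13), -3) = Add(Mul(Mul(Mul(8, Pow(Add(-3, Mul(2, 36)), -1)), 1), 13), -3) = Add(Mul(Mul(Mul(8, Pow(Add(-3, 72), -1)), 1), 13), -3) = Add(Mul(Mul(Mul(8, Pow(69, -1)), 1), 13), -3) = Add(Mul(Mul(Mul(8, Rational(1, 69)), 1), 13), -3) = Add(Mul(Mul(Rational(8, 69), 1), 13), -3) = Add(Mul(Rational(8, 69), 13), -3) = Add(Rational(104, 69), -3) = Rational(-103, 69)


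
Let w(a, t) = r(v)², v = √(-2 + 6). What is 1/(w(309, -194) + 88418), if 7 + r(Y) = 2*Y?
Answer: 1/88427 ≈ 1.1309e-5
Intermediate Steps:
v = 2 (v = √4 = 2)
r(Y) = -7 + 2*Y
w(a, t) = 9 (w(a, t) = (-7 + 2*2)² = (-7 + 4)² = (-3)² = 9)
1/(w(309, -194) + 88418) = 1/(9 + 88418) = 1/88427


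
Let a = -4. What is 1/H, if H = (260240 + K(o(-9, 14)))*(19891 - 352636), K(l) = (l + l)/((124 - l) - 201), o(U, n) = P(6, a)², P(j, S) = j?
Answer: -113/9785048186760 ≈ -1.1548e-11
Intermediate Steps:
o(U, n) = 36 (o(U, n) = 6² = 36)
K(l) = 2*l/(-77 - l) (K(l) = (2*l)/(-77 - l) = 2*l/(-77 - l))
H = -9785048186760/113 (H = (260240 - 2*36/(77 + 36))*(19891 - 352636) = (260240 - 2*36/113)*(-332745) = (260240 - 2*36*1/113)*(-332745) = (260240 - 72/113)*(-332745) = (29407048/113)*(-332745) = -9785048186760/113 ≈ -8.6593e+10)
1/H = 1/(-9785048186760/113) = -113/9785048186760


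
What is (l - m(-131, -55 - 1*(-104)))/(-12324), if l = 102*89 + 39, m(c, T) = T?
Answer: -2267/3081 ≈ -0.73580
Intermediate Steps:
l = 9117 (l = 9078 + 39 = 9117)
(l - m(-131, -55 - 1*(-104)))/(-12324) = (9117 - (-55 - 1*(-104)))/(-12324) = (9117 - (-55 + 104))*(-1/12324) = (9117 - 1*49)*(-1/12324) = (9117 - 49)*(-1/12324) = 9068*(-1/12324) = -2267/3081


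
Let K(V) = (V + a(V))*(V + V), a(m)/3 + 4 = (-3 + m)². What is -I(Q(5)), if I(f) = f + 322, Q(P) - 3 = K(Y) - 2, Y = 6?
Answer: -575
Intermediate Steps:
a(m) = -12 + 3*(-3 + m)²
K(V) = 2*V*(-12 + V + 3*(-3 + V)²) (K(V) = (V + (-12 + 3*(-3 + V)²))*(V + V) = (-12 + V + 3*(-3 + V)²)*(2*V) = 2*V*(-12 + V + 3*(-3 + V)²))
Q(P) = 253 (Q(P) = 3 + (2*6*(-12 + 6 + 3*(-3 + 6)²) - 2) = 3 + (2*6*(-12 + 6 + 3*3²) - 2) = 3 + (2*6*(-12 + 6 + 3*9) - 2) = 3 + (2*6*(-12 + 6 + 27) - 2) = 3 + (2*6*21 - 2) = 3 + (252 - 2) = 3 + 250 = 253)
I(f) = 322 + f
-I(Q(5)) = -(322 + 253) = -1*575 = -575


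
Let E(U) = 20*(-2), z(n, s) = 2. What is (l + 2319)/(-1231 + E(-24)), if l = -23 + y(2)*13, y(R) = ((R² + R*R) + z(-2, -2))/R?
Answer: -2361/1271 ≈ -1.8576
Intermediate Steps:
E(U) = -40
y(R) = (2 + 2*R²)/R (y(R) = ((R² + R*R) + 2)/R = ((R² + R²) + 2)/R = (2*R² + 2)/R = (2 + 2*R²)/R)
l = 42 (l = -23 + (2*2 + 2/2)*13 = -23 + (4 + 2*(½))*13 = -23 + (4 + 1)*13 = -23 + 5*13 = -23 + 65 = 42)
(l + 2319)/(-1231 + E(-24)) = (42 + 2319)/(-1231 - 40) = 2361/(-1271) = 2361*(-1/1271) = -2361/1271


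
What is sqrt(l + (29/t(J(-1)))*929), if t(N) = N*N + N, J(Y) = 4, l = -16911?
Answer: I*sqrt(1556395)/10 ≈ 124.76*I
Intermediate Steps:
t(N) = N + N**2 (t(N) = N**2 + N = N + N**2)
sqrt(l + (29/t(J(-1)))*929) = sqrt(-16911 + (29/((4*(1 + 4))))*929) = sqrt(-16911 + (29/((4*5)))*929) = sqrt(-16911 + (29/20)*929) = sqrt(-16911 + 26941/20) = sqrt(-311279/20) = I*sqrt(1556395)/10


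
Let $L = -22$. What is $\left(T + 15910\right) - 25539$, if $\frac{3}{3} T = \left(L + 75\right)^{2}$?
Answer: $-6820$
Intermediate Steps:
$T = 2809$ ($T = \left(-22 + 75\right)^{2} = 53^{2} = 2809$)
$\left(T + 15910\right) - 25539 = \left(2809 + 15910\right) - 25539 = 18719 - 25539 = -6820$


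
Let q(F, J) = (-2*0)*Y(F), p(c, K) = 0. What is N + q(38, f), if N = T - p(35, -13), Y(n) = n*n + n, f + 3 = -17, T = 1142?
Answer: 1142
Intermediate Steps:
f = -20 (f = -3 - 17 = -20)
Y(n) = n + n² (Y(n) = n² + n = n + n²)
q(F, J) = 0 (q(F, J) = (-2*0)*(F*(1 + F)) = 0*(F*(1 + F)) = 0)
N = 1142 (N = 1142 - 1*0 = 1142 + 0 = 1142)
N + q(38, f) = 1142 + 0 = 1142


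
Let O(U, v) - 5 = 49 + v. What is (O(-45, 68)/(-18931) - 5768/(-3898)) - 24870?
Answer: -917562068304/36896519 ≈ -24869.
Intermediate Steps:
O(U, v) = 54 + v (O(U, v) = 5 + (49 + v) = 54 + v)
(O(-45, 68)/(-18931) - 5768/(-3898)) - 24870 = ((54 + 68)/(-18931) - 5768/(-3898)) - 24870 = (122*(-1/18931) - 5768*(-1/3898)) - 24870 = (-122/18931 + 2884/1949) - 24870 = 54359226/36896519 - 24870 = -917562068304/36896519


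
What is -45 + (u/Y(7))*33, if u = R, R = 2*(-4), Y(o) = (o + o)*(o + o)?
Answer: -2271/49 ≈ -46.347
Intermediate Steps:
Y(o) = 4*o² (Y(o) = (2*o)*(2*o) = 4*o²)
R = -8
u = -8
-45 + (u/Y(7))*33 = -45 - 8/(4*7²)*33 = -45 - 8/(4*49)*33 = -45 - 8/196*33 = -45 - 8*1/196*33 = -45 - 2/49*33 = -45 - 66/49 = -2271/49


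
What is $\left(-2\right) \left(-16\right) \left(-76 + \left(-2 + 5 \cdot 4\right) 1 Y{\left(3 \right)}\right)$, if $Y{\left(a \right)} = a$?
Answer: $-704$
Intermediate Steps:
$\left(-2\right) \left(-16\right) \left(-76 + \left(-2 + 5 \cdot 4\right) 1 Y{\left(3 \right)}\right) = \left(-2\right) \left(-16\right) \left(-76 + \left(-2 + 5 \cdot 4\right) 1 \cdot 3\right) = 32 \left(-76 + \left(-2 + 20\right) 3\right) = 32 \left(-76 + 18 \cdot 3\right) = 32 \left(-76 + 54\right) = 32 \left(-22\right) = -704$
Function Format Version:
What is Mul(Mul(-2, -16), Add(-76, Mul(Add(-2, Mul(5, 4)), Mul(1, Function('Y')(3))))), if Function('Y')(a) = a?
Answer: -704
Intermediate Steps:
Mul(Mul(-2, -16), Add(-76, Mul(Add(-2, Mul(5, 4)), Mul(1, Function('Y')(3))))) = Mul(Mul(-2, -16), Add(-76, Mul(Add(-2, Mul(5, 4)), Mul(1, 3)))) = Mul(32, Add(-76, Mul(Add(-2, 20), 3))) = Mul(32, Add(-76, Mul(18, 3))) = Mul(32, Add(-76, 54)) = Mul(32, -22) = -704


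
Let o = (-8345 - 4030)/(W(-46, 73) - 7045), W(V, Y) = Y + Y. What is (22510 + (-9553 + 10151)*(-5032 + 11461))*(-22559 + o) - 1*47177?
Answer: -601799333748755/6899 ≈ -8.7230e+10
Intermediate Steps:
W(V, Y) = 2*Y
o = 12375/6899 (o = (-8345 - 4030)/(2*73 - 7045) = -12375/(146 - 7045) = -12375/(-6899) = -12375*(-1/6899) = 12375/6899 ≈ 1.7937)
(22510 + (-9553 + 10151)*(-5032 + 11461))*(-22559 + o) - 1*47177 = (22510 + (-9553 + 10151)*(-5032 + 11461))*(-22559 + 12375/6899) - 1*47177 = (22510 + 598*6429)*(-155622166/6899) - 47177 = (22510 + 3844542)*(-155622166/6899) - 47177 = 3867052*(-155622166/6899) - 47177 = -601799008274632/6899 - 47177 = -601799333748755/6899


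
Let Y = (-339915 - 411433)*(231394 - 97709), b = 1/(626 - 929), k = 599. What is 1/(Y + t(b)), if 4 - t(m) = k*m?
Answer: -303/30434519084329 ≈ -9.9558e-12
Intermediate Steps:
b = -1/303 (b = 1/(-303) = -1/303 ≈ -0.0033003)
Y = -100443957380 (Y = -751348*133685 = -100443957380)
t(m) = 4 - 599*m
1/(Y + t(b)) = 1/(-100443957380 + (4 - 599*(-1/303))) = 1/(-100443957380 + (4 + 599/303)) = 1/(-100443957380 + 1811/303) = 1/(-30434519084329/303) = -303/30434519084329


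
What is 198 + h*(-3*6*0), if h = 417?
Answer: 198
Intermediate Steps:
198 + h*(-3*6*0) = 198 + 417*(-3*6*0) = 198 + 417*(-18*0) = 198 + 417*0 = 198 + 0 = 198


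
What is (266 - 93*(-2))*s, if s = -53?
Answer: -23956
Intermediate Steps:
(266 - 93*(-2))*s = (266 - 93*(-2))*(-53) = (266 + 186)*(-53) = 452*(-53) = -23956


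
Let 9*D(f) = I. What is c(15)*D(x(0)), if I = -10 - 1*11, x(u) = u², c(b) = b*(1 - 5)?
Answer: 140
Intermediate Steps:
c(b) = -4*b (c(b) = b*(-4) = -4*b)
I = -21 (I = -10 - 11 = -21)
D(f) = -7/3 (D(f) = (⅑)*(-21) = -7/3)
c(15)*D(x(0)) = -4*15*(-7/3) = -60*(-7/3) = 140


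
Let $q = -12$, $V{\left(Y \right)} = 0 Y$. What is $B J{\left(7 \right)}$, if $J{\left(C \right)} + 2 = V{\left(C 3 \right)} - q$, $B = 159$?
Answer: $1590$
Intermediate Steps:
$V{\left(Y \right)} = 0$
$J{\left(C \right)} = 10$ ($J{\left(C \right)} = -2 + \left(0 - -12\right) = -2 + \left(0 + 12\right) = -2 + 12 = 10$)
$B J{\left(7 \right)} = 159 \cdot 10 = 1590$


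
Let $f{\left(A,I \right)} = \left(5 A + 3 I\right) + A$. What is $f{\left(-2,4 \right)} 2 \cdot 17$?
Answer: $0$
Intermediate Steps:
$f{\left(A,I \right)} = 3 I + 6 A$ ($f{\left(A,I \right)} = \left(3 I + 5 A\right) + A = 3 I + 6 A$)
$f{\left(-2,4 \right)} 2 \cdot 17 = \left(3 \cdot 4 + 6 \left(-2\right)\right) 2 \cdot 17 = \left(12 - 12\right) 2 \cdot 17 = 0 \cdot 2 \cdot 17 = 0 \cdot 17 = 0$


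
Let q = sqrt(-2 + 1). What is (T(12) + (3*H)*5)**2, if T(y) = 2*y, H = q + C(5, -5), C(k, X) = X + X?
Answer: 15651 - 3780*I ≈ 15651.0 - 3780.0*I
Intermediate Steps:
C(k, X) = 2*X
q = I (q = sqrt(-1) = I ≈ 1.0*I)
H = -10 + I (H = I + 2*(-5) = I - 10 = -10 + I ≈ -10.0 + 1.0*I)
(T(12) + (3*H)*5)**2 = (2*12 + (3*(-10 + I))*5)**2 = (24 + (-30 + 3*I)*5)**2 = (24 + (-150 + 15*I))**2 = (-126 + 15*I)**2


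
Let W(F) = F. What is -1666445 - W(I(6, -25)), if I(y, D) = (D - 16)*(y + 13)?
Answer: -1665666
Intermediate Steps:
I(y, D) = (-16 + D)*(13 + y)
-1666445 - W(I(6, -25)) = -1666445 - (-208 - 16*6 + 13*(-25) - 25*6) = -1666445 - (-208 - 96 - 325 - 150) = -1666445 - 1*(-779) = -1666445 + 779 = -1665666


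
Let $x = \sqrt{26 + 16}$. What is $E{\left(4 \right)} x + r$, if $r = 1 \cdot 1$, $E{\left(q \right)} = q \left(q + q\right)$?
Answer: $1 + 32 \sqrt{42} \approx 208.38$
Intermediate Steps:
$E{\left(q \right)} = 2 q^{2}$ ($E{\left(q \right)} = q 2 q = 2 q^{2}$)
$r = 1$
$x = \sqrt{42} \approx 6.4807$
$E{\left(4 \right)} x + r = 2 \cdot 4^{2} \sqrt{42} + 1 = 2 \cdot 16 \sqrt{42} + 1 = 32 \sqrt{42} + 1 = 1 + 32 \sqrt{42}$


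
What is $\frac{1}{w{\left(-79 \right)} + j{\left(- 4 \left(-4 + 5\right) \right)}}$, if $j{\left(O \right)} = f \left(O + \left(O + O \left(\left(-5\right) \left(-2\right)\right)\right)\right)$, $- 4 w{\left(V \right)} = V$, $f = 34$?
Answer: $- \frac{4}{6449} \approx -0.00062025$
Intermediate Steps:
$w{\left(V \right)} = - \frac{V}{4}$
$j{\left(O \right)} = 408 O$ ($j{\left(O \right)} = 34 \left(O + \left(O + O \left(\left(-5\right) \left(-2\right)\right)\right)\right) = 34 \left(O + \left(O + O 10\right)\right) = 34 \left(O + \left(O + 10 O\right)\right) = 34 \left(O + 11 O\right) = 34 \cdot 12 O = 408 O$)
$\frac{1}{w{\left(-79 \right)} + j{\left(- 4 \left(-4 + 5\right) \right)}} = \frac{1}{\left(- \frac{1}{4}\right) \left(-79\right) + 408 \left(- 4 \left(-4 + 5\right)\right)} = \frac{1}{\frac{79}{4} + 408 \left(\left(-4\right) 1\right)} = \frac{1}{\frac{79}{4} + 408 \left(-4\right)} = \frac{1}{\frac{79}{4} - 1632} = \frac{1}{- \frac{6449}{4}} = - \frac{4}{6449}$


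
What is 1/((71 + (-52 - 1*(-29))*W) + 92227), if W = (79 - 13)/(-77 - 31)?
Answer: 18/1661617 ≈ 1.0833e-5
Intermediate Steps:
W = -11/18 (W = 66/(-108) = 66*(-1/108) = -11/18 ≈ -0.61111)
1/((71 + (-52 - 1*(-29))*W) + 92227) = 1/((71 + (-52 - 1*(-29))*(-11/18)) + 92227) = 1/((71 + (-52 + 29)*(-11/18)) + 92227) = 1/((71 - 23*(-11/18)) + 92227) = 1/((71 + 253/18) + 92227) = 1/(1531/18 + 92227) = 1/(1661617/18) = 18/1661617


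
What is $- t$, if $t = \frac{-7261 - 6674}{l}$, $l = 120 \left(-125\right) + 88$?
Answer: $- \frac{13935}{14912} \approx -0.93448$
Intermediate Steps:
$l = -14912$ ($l = -15000 + 88 = -14912$)
$t = \frac{13935}{14912}$ ($t = \frac{-7261 - 6674}{-14912} = \left(-7261 - 6674\right) \left(- \frac{1}{14912}\right) = \left(-13935\right) \left(- \frac{1}{14912}\right) = \frac{13935}{14912} \approx 0.93448$)
$- t = \left(-1\right) \frac{13935}{14912} = - \frac{13935}{14912}$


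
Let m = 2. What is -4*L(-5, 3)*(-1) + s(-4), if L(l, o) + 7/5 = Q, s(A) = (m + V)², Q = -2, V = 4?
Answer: 112/5 ≈ 22.400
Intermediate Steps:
s(A) = 36 (s(A) = (2 + 4)² = 6² = 36)
L(l, o) = -17/5 (L(l, o) = -7/5 - 2 = -17/5)
-4*L(-5, 3)*(-1) + s(-4) = -4*(-17/5)*(-1) + 36 = (68/5)*(-1) + 36 = -68/5 + 36 = 112/5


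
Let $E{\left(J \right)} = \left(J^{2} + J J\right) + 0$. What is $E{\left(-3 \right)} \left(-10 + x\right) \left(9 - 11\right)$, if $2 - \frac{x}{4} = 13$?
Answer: $1944$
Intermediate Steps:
$x = -44$ ($x = 8 - 52 = -44$)
$E{\left(J \right)} = 2 J^{2}$ ($E{\left(J \right)} = \left(J^{2} + J^{2}\right) + 0 = 2 J^{2} + 0 = 2 J^{2}$)
$E{\left(-3 \right)} \left(-10 + x\right) \left(9 - 11\right) = 2 \left(-3\right)^{2} \left(-10 - 44\right) \left(9 - 11\right) = 2 \cdot 9 \left(\left(-54\right) \left(-2\right)\right) = 18 \cdot 108 = 1944$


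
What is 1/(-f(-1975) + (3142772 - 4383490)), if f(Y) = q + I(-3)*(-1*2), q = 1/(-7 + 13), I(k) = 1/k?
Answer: -6/7444313 ≈ -8.0598e-7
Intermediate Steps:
q = ⅙ (q = 1/6 = ⅙ ≈ 0.16667)
f(Y) = ⅚ (f(Y) = ⅙ + (-1*2)/(-3) = ⅙ - ⅓*(-2) = ⅙ + ⅔ = ⅚)
1/(-f(-1975) + (3142772 - 4383490)) = 1/(-1*⅚ + (3142772 - 4383490)) = 1/(-⅚ - 1240718) = 1/(-7444313/6) = -6/7444313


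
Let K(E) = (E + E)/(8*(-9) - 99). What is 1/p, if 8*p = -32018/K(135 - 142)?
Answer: -8/391077 ≈ -2.0456e-5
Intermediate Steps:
K(E) = -2*E/171 (K(E) = (2*E)/(-72 - 99) = (2*E)/(-171) = (2*E)*(-1/171) = -2*E/171)
p = -391077/8 (p = (-32018*(-171/(2*(135 - 142))))/8 = (-32018/((-2/171*(-7))))/8 = (-32018/14/171)/8 = (-32018*171/14)/8 = (1/8)*(-391077) = -391077/8 ≈ -48885.)
1/p = 1/(-391077/8) = -8/391077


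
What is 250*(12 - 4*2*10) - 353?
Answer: -17353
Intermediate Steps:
250*(12 - 4*2*10) - 353 = 250*(12 - 8*10) - 353 = 250*(12 - 80) - 353 = 250*(-68) - 353 = -17000 - 353 = -17353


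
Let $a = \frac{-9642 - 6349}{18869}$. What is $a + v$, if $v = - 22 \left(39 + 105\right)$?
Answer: $- \frac{59792983}{18869} \approx -3168.8$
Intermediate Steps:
$a = - \frac{15991}{18869}$ ($a = \left(-15991\right) \frac{1}{18869} = - \frac{15991}{18869} \approx -0.84748$)
$v = -3168$ ($v = \left(-22\right) 144 = -3168$)
$a + v = - \frac{15991}{18869} - 3168 = - \frac{59792983}{18869}$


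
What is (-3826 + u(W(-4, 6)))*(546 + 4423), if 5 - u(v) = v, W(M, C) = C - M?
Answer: -19036239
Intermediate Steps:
u(v) = 5 - v
(-3826 + u(W(-4, 6)))*(546 + 4423) = (-3826 + (5 - (6 - 1*(-4))))*(546 + 4423) = (-3826 + (5 - (6 + 4)))*4969 = (-3826 + (5 - 1*10))*4969 = (-3826 + (5 - 10))*4969 = (-3826 - 5)*4969 = -3831*4969 = -19036239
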